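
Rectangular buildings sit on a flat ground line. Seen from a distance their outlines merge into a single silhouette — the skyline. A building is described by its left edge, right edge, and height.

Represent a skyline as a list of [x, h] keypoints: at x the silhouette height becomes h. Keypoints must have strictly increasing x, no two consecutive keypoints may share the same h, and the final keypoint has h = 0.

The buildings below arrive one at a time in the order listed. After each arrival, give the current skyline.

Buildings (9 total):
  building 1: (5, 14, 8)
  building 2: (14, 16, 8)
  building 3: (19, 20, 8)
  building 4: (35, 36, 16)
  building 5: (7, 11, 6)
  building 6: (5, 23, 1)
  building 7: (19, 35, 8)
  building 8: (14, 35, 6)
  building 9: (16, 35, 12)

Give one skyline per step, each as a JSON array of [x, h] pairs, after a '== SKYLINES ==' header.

== SKYLINES ==
[[5,8],[14,0]]
[[5,8],[16,0]]
[[5,8],[16,0],[19,8],[20,0]]
[[5,8],[16,0],[19,8],[20,0],[35,16],[36,0]]
[[5,8],[16,0],[19,8],[20,0],[35,16],[36,0]]
[[5,8],[16,1],[19,8],[20,1],[23,0],[35,16],[36,0]]
[[5,8],[16,1],[19,8],[35,16],[36,0]]
[[5,8],[16,6],[19,8],[35,16],[36,0]]
[[5,8],[16,12],[35,16],[36,0]]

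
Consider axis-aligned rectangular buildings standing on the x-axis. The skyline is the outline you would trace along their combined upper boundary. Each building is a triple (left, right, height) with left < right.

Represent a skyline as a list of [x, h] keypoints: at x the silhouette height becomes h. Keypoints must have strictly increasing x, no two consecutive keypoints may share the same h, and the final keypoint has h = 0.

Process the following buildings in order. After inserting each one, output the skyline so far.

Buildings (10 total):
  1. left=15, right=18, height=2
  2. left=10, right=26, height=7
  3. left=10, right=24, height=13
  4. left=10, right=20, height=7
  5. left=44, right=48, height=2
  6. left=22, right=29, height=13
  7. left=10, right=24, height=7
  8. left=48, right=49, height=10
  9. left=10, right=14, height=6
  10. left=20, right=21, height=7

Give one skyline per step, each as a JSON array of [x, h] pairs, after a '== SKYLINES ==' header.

== SKYLINES ==
[[15,2],[18,0]]
[[10,7],[26,0]]
[[10,13],[24,7],[26,0]]
[[10,13],[24,7],[26,0]]
[[10,13],[24,7],[26,0],[44,2],[48,0]]
[[10,13],[29,0],[44,2],[48,0]]
[[10,13],[29,0],[44,2],[48,0]]
[[10,13],[29,0],[44,2],[48,10],[49,0]]
[[10,13],[29,0],[44,2],[48,10],[49,0]]
[[10,13],[29,0],[44,2],[48,10],[49,0]]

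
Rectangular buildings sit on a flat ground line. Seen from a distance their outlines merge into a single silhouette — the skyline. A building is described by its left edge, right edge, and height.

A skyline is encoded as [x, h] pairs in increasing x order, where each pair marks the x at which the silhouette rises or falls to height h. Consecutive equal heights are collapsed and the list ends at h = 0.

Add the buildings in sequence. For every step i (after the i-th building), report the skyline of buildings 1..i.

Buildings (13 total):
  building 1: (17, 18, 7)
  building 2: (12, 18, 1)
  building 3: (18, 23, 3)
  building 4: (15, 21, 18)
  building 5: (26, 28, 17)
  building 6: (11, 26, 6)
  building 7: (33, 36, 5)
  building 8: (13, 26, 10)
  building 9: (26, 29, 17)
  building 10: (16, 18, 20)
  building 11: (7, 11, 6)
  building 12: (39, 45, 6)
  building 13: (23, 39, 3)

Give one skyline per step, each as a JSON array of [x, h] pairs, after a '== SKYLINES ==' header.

== SKYLINES ==
[[17,7],[18,0]]
[[12,1],[17,7],[18,0]]
[[12,1],[17,7],[18,3],[23,0]]
[[12,1],[15,18],[21,3],[23,0]]
[[12,1],[15,18],[21,3],[23,0],[26,17],[28,0]]
[[11,6],[15,18],[21,6],[26,17],[28,0]]
[[11,6],[15,18],[21,6],[26,17],[28,0],[33,5],[36,0]]
[[11,6],[13,10],[15,18],[21,10],[26,17],[28,0],[33,5],[36,0]]
[[11,6],[13,10],[15,18],[21,10],[26,17],[29,0],[33,5],[36,0]]
[[11,6],[13,10],[15,18],[16,20],[18,18],[21,10],[26,17],[29,0],[33,5],[36,0]]
[[7,6],[13,10],[15,18],[16,20],[18,18],[21,10],[26,17],[29,0],[33,5],[36,0]]
[[7,6],[13,10],[15,18],[16,20],[18,18],[21,10],[26,17],[29,0],[33,5],[36,0],[39,6],[45,0]]
[[7,6],[13,10],[15,18],[16,20],[18,18],[21,10],[26,17],[29,3],[33,5],[36,3],[39,6],[45,0]]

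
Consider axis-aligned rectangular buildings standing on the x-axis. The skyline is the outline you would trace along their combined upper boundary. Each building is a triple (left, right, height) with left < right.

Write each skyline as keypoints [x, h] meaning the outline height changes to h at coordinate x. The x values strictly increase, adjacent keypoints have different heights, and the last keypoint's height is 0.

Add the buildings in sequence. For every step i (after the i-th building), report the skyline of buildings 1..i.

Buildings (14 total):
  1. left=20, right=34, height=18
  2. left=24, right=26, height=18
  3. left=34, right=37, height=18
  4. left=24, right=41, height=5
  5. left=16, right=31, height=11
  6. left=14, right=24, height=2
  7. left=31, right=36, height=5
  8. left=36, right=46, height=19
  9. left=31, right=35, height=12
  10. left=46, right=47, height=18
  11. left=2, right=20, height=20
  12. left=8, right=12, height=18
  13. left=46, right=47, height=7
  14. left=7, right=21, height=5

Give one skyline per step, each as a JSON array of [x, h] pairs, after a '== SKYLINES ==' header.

== SKYLINES ==
[[20,18],[34,0]]
[[20,18],[34,0]]
[[20,18],[37,0]]
[[20,18],[37,5],[41,0]]
[[16,11],[20,18],[37,5],[41,0]]
[[14,2],[16,11],[20,18],[37,5],[41,0]]
[[14,2],[16,11],[20,18],[37,5],[41,0]]
[[14,2],[16,11],[20,18],[36,19],[46,0]]
[[14,2],[16,11],[20,18],[36,19],[46,0]]
[[14,2],[16,11],[20,18],[36,19],[46,18],[47,0]]
[[2,20],[20,18],[36,19],[46,18],[47,0]]
[[2,20],[20,18],[36,19],[46,18],[47,0]]
[[2,20],[20,18],[36,19],[46,18],[47,0]]
[[2,20],[20,18],[36,19],[46,18],[47,0]]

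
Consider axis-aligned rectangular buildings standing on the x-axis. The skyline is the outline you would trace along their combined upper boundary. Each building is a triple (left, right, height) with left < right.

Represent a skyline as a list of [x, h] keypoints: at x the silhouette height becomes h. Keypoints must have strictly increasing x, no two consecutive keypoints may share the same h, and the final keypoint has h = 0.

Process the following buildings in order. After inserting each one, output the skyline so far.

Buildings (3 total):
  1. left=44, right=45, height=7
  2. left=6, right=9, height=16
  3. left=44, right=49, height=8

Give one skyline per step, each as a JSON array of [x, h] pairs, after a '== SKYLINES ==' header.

== SKYLINES ==
[[44,7],[45,0]]
[[6,16],[9,0],[44,7],[45,0]]
[[6,16],[9,0],[44,8],[49,0]]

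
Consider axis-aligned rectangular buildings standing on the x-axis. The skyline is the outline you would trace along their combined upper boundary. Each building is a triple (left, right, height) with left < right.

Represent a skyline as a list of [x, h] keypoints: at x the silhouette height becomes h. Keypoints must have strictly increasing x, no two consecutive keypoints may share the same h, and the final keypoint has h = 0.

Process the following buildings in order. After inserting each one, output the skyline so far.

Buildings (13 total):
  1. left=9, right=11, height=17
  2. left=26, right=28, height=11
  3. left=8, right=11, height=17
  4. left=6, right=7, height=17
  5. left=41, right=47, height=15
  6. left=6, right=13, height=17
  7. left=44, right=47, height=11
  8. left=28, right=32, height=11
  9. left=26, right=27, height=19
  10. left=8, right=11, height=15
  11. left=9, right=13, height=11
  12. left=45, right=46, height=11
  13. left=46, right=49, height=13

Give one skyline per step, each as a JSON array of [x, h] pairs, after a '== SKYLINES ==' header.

== SKYLINES ==
[[9,17],[11,0]]
[[9,17],[11,0],[26,11],[28,0]]
[[8,17],[11,0],[26,11],[28,0]]
[[6,17],[7,0],[8,17],[11,0],[26,11],[28,0]]
[[6,17],[7,0],[8,17],[11,0],[26,11],[28,0],[41,15],[47,0]]
[[6,17],[13,0],[26,11],[28,0],[41,15],[47,0]]
[[6,17],[13,0],[26,11],[28,0],[41,15],[47,0]]
[[6,17],[13,0],[26,11],[32,0],[41,15],[47,0]]
[[6,17],[13,0],[26,19],[27,11],[32,0],[41,15],[47,0]]
[[6,17],[13,0],[26,19],[27,11],[32,0],[41,15],[47,0]]
[[6,17],[13,0],[26,19],[27,11],[32,0],[41,15],[47,0]]
[[6,17],[13,0],[26,19],[27,11],[32,0],[41,15],[47,0]]
[[6,17],[13,0],[26,19],[27,11],[32,0],[41,15],[47,13],[49,0]]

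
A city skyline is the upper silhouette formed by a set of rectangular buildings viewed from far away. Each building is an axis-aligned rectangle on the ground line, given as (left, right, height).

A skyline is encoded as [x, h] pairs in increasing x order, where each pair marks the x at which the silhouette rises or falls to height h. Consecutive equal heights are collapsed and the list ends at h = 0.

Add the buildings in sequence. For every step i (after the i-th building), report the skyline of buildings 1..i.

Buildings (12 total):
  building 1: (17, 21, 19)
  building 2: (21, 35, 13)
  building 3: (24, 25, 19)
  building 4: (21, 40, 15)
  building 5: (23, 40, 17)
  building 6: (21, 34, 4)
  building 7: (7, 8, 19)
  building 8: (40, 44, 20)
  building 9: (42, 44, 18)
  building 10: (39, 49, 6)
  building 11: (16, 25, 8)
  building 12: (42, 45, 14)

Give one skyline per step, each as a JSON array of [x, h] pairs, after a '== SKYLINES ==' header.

== SKYLINES ==
[[17,19],[21,0]]
[[17,19],[21,13],[35,0]]
[[17,19],[21,13],[24,19],[25,13],[35,0]]
[[17,19],[21,15],[24,19],[25,15],[40,0]]
[[17,19],[21,15],[23,17],[24,19],[25,17],[40,0]]
[[17,19],[21,15],[23,17],[24,19],[25,17],[40,0]]
[[7,19],[8,0],[17,19],[21,15],[23,17],[24,19],[25,17],[40,0]]
[[7,19],[8,0],[17,19],[21,15],[23,17],[24,19],[25,17],[40,20],[44,0]]
[[7,19],[8,0],[17,19],[21,15],[23,17],[24,19],[25,17],[40,20],[44,0]]
[[7,19],[8,0],[17,19],[21,15],[23,17],[24,19],[25,17],[40,20],[44,6],[49,0]]
[[7,19],[8,0],[16,8],[17,19],[21,15],[23,17],[24,19],[25,17],[40,20],[44,6],[49,0]]
[[7,19],[8,0],[16,8],[17,19],[21,15],[23,17],[24,19],[25,17],[40,20],[44,14],[45,6],[49,0]]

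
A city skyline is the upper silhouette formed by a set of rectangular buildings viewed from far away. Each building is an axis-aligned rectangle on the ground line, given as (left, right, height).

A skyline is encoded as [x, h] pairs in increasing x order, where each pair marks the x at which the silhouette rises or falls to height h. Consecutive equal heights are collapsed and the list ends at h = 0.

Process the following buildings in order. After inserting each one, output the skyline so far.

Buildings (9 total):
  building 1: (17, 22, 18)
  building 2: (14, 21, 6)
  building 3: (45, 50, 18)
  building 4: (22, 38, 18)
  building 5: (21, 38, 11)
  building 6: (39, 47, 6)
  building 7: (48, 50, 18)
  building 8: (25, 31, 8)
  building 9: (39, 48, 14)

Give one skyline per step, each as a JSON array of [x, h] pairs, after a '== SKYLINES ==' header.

== SKYLINES ==
[[17,18],[22,0]]
[[14,6],[17,18],[22,0]]
[[14,6],[17,18],[22,0],[45,18],[50,0]]
[[14,6],[17,18],[38,0],[45,18],[50,0]]
[[14,6],[17,18],[38,0],[45,18],[50,0]]
[[14,6],[17,18],[38,0],[39,6],[45,18],[50,0]]
[[14,6],[17,18],[38,0],[39,6],[45,18],[50,0]]
[[14,6],[17,18],[38,0],[39,6],[45,18],[50,0]]
[[14,6],[17,18],[38,0],[39,14],[45,18],[50,0]]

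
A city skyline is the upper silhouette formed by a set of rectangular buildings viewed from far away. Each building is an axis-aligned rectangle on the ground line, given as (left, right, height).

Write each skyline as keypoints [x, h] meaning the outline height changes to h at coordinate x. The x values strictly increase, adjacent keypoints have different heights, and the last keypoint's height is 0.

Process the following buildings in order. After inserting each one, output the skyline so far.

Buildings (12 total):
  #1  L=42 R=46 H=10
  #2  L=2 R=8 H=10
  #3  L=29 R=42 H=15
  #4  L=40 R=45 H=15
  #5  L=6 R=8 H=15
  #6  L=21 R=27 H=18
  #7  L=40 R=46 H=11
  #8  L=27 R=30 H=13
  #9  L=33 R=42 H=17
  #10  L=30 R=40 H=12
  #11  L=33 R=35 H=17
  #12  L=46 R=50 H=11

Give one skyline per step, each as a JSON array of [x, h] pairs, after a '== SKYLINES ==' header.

== SKYLINES ==
[[42,10],[46,0]]
[[2,10],[8,0],[42,10],[46,0]]
[[2,10],[8,0],[29,15],[42,10],[46,0]]
[[2,10],[8,0],[29,15],[45,10],[46,0]]
[[2,10],[6,15],[8,0],[29,15],[45,10],[46,0]]
[[2,10],[6,15],[8,0],[21,18],[27,0],[29,15],[45,10],[46,0]]
[[2,10],[6,15],[8,0],[21,18],[27,0],[29,15],[45,11],[46,0]]
[[2,10],[6,15],[8,0],[21,18],[27,13],[29,15],[45,11],[46,0]]
[[2,10],[6,15],[8,0],[21,18],[27,13],[29,15],[33,17],[42,15],[45,11],[46,0]]
[[2,10],[6,15],[8,0],[21,18],[27,13],[29,15],[33,17],[42,15],[45,11],[46,0]]
[[2,10],[6,15],[8,0],[21,18],[27,13],[29,15],[33,17],[42,15],[45,11],[46,0]]
[[2,10],[6,15],[8,0],[21,18],[27,13],[29,15],[33,17],[42,15],[45,11],[50,0]]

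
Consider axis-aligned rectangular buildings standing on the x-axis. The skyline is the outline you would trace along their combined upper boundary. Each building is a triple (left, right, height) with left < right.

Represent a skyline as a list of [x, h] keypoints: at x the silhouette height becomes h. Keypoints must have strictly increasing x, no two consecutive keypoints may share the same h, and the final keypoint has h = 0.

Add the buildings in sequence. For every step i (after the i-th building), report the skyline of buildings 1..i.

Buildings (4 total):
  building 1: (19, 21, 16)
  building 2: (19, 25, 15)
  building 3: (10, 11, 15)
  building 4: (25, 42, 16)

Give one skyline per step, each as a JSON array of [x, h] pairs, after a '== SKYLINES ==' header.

== SKYLINES ==
[[19,16],[21,0]]
[[19,16],[21,15],[25,0]]
[[10,15],[11,0],[19,16],[21,15],[25,0]]
[[10,15],[11,0],[19,16],[21,15],[25,16],[42,0]]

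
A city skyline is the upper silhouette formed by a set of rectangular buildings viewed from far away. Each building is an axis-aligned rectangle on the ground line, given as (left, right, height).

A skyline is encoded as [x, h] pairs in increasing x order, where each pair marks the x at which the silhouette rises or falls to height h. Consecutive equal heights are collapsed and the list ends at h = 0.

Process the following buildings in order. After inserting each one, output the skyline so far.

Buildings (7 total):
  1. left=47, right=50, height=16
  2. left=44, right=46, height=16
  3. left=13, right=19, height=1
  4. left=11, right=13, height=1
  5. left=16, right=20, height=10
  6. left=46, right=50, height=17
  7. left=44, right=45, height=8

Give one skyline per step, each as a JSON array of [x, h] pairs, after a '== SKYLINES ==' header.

== SKYLINES ==
[[47,16],[50,0]]
[[44,16],[46,0],[47,16],[50,0]]
[[13,1],[19,0],[44,16],[46,0],[47,16],[50,0]]
[[11,1],[19,0],[44,16],[46,0],[47,16],[50,0]]
[[11,1],[16,10],[20,0],[44,16],[46,0],[47,16],[50,0]]
[[11,1],[16,10],[20,0],[44,16],[46,17],[50,0]]
[[11,1],[16,10],[20,0],[44,16],[46,17],[50,0]]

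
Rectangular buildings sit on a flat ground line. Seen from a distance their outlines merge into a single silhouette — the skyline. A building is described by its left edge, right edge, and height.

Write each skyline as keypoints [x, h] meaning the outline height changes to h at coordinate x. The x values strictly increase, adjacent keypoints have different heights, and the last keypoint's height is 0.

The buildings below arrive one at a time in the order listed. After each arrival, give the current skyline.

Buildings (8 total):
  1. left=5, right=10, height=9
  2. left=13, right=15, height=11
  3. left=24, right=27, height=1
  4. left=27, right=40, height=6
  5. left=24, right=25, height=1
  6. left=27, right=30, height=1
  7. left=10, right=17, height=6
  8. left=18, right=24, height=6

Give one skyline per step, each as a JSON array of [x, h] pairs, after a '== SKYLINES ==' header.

== SKYLINES ==
[[5,9],[10,0]]
[[5,9],[10,0],[13,11],[15,0]]
[[5,9],[10,0],[13,11],[15,0],[24,1],[27,0]]
[[5,9],[10,0],[13,11],[15,0],[24,1],[27,6],[40,0]]
[[5,9],[10,0],[13,11],[15,0],[24,1],[27,6],[40,0]]
[[5,9],[10,0],[13,11],[15,0],[24,1],[27,6],[40,0]]
[[5,9],[10,6],[13,11],[15,6],[17,0],[24,1],[27,6],[40,0]]
[[5,9],[10,6],[13,11],[15,6],[17,0],[18,6],[24,1],[27,6],[40,0]]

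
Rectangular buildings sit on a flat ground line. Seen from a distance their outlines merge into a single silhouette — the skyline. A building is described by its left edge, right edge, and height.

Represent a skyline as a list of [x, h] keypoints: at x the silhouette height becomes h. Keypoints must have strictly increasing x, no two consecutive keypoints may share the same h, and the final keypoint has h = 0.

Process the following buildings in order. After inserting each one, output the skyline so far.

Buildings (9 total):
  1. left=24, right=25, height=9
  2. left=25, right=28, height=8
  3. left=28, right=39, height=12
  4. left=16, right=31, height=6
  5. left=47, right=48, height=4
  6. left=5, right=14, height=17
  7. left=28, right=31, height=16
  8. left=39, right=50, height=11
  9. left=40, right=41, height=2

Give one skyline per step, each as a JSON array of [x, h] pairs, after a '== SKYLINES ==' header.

== SKYLINES ==
[[24,9],[25,0]]
[[24,9],[25,8],[28,0]]
[[24,9],[25,8],[28,12],[39,0]]
[[16,6],[24,9],[25,8],[28,12],[39,0]]
[[16,6],[24,9],[25,8],[28,12],[39,0],[47,4],[48,0]]
[[5,17],[14,0],[16,6],[24,9],[25,8],[28,12],[39,0],[47,4],[48,0]]
[[5,17],[14,0],[16,6],[24,9],[25,8],[28,16],[31,12],[39,0],[47,4],[48,0]]
[[5,17],[14,0],[16,6],[24,9],[25,8],[28,16],[31,12],[39,11],[50,0]]
[[5,17],[14,0],[16,6],[24,9],[25,8],[28,16],[31,12],[39,11],[50,0]]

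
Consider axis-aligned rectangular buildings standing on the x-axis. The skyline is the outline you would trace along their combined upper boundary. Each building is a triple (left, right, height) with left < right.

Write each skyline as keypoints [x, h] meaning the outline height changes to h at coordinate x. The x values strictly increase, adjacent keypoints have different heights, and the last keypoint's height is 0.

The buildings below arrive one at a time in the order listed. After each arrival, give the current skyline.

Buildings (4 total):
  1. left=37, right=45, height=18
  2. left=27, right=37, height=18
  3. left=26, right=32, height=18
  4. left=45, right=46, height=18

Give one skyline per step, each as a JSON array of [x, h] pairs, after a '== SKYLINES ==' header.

== SKYLINES ==
[[37,18],[45,0]]
[[27,18],[45,0]]
[[26,18],[45,0]]
[[26,18],[46,0]]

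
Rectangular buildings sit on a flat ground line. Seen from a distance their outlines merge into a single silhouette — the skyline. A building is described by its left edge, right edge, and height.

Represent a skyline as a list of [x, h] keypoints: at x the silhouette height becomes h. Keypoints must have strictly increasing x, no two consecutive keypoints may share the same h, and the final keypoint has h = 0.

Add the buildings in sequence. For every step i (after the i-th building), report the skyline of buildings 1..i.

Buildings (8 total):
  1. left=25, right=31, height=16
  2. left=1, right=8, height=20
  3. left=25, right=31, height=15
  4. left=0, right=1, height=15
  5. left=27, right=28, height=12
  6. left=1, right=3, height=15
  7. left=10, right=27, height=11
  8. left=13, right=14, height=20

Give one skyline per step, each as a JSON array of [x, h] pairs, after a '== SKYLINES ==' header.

== SKYLINES ==
[[25,16],[31,0]]
[[1,20],[8,0],[25,16],[31,0]]
[[1,20],[8,0],[25,16],[31,0]]
[[0,15],[1,20],[8,0],[25,16],[31,0]]
[[0,15],[1,20],[8,0],[25,16],[31,0]]
[[0,15],[1,20],[8,0],[25,16],[31,0]]
[[0,15],[1,20],[8,0],[10,11],[25,16],[31,0]]
[[0,15],[1,20],[8,0],[10,11],[13,20],[14,11],[25,16],[31,0]]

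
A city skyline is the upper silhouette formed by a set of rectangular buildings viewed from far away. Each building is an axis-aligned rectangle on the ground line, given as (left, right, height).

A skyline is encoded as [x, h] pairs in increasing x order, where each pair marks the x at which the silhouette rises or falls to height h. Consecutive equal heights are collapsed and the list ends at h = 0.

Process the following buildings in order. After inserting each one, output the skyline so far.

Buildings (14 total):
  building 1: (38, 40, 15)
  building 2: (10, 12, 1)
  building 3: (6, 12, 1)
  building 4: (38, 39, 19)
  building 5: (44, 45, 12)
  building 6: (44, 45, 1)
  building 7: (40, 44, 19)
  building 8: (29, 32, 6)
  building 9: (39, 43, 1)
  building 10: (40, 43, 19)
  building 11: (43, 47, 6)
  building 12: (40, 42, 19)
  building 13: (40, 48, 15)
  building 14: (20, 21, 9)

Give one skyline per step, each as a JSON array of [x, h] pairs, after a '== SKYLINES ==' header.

== SKYLINES ==
[[38,15],[40,0]]
[[10,1],[12,0],[38,15],[40,0]]
[[6,1],[12,0],[38,15],[40,0]]
[[6,1],[12,0],[38,19],[39,15],[40,0]]
[[6,1],[12,0],[38,19],[39,15],[40,0],[44,12],[45,0]]
[[6,1],[12,0],[38,19],[39,15],[40,0],[44,12],[45,0]]
[[6,1],[12,0],[38,19],[39,15],[40,19],[44,12],[45,0]]
[[6,1],[12,0],[29,6],[32,0],[38,19],[39,15],[40,19],[44,12],[45,0]]
[[6,1],[12,0],[29,6],[32,0],[38,19],[39,15],[40,19],[44,12],[45,0]]
[[6,1],[12,0],[29,6],[32,0],[38,19],[39,15],[40,19],[44,12],[45,0]]
[[6,1],[12,0],[29,6],[32,0],[38,19],[39,15],[40,19],[44,12],[45,6],[47,0]]
[[6,1],[12,0],[29,6],[32,0],[38,19],[39,15],[40,19],[44,12],[45,6],[47,0]]
[[6,1],[12,0],[29,6],[32,0],[38,19],[39,15],[40,19],[44,15],[48,0]]
[[6,1],[12,0],[20,9],[21,0],[29,6],[32,0],[38,19],[39,15],[40,19],[44,15],[48,0]]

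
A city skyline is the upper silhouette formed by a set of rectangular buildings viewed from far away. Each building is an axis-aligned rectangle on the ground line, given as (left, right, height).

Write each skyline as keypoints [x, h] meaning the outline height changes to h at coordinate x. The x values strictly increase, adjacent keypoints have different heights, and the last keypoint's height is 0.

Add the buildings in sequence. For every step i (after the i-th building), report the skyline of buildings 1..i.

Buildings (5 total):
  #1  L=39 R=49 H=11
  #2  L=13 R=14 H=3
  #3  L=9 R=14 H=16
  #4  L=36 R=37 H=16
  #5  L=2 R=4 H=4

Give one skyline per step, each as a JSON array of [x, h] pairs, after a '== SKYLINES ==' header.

== SKYLINES ==
[[39,11],[49,0]]
[[13,3],[14,0],[39,11],[49,0]]
[[9,16],[14,0],[39,11],[49,0]]
[[9,16],[14,0],[36,16],[37,0],[39,11],[49,0]]
[[2,4],[4,0],[9,16],[14,0],[36,16],[37,0],[39,11],[49,0]]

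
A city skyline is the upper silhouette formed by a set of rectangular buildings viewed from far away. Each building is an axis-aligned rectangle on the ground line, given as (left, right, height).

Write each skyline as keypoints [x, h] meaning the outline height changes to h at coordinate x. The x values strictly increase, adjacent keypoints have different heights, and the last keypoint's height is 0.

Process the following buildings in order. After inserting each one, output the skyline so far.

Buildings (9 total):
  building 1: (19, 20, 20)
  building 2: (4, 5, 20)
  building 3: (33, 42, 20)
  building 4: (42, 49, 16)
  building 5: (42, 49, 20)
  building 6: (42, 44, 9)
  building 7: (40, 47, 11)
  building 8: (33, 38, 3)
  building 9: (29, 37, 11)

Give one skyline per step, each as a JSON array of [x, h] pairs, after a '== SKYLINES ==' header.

== SKYLINES ==
[[19,20],[20,0]]
[[4,20],[5,0],[19,20],[20,0]]
[[4,20],[5,0],[19,20],[20,0],[33,20],[42,0]]
[[4,20],[5,0],[19,20],[20,0],[33,20],[42,16],[49,0]]
[[4,20],[5,0],[19,20],[20,0],[33,20],[49,0]]
[[4,20],[5,0],[19,20],[20,0],[33,20],[49,0]]
[[4,20],[5,0],[19,20],[20,0],[33,20],[49,0]]
[[4,20],[5,0],[19,20],[20,0],[33,20],[49,0]]
[[4,20],[5,0],[19,20],[20,0],[29,11],[33,20],[49,0]]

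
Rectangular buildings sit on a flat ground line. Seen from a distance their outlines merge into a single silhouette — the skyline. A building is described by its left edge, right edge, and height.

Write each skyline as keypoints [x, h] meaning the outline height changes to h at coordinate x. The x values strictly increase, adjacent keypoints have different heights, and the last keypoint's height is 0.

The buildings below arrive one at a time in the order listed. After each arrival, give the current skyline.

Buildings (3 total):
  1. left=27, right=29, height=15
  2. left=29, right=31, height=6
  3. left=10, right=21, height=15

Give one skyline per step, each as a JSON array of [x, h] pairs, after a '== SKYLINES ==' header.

== SKYLINES ==
[[27,15],[29,0]]
[[27,15],[29,6],[31,0]]
[[10,15],[21,0],[27,15],[29,6],[31,0]]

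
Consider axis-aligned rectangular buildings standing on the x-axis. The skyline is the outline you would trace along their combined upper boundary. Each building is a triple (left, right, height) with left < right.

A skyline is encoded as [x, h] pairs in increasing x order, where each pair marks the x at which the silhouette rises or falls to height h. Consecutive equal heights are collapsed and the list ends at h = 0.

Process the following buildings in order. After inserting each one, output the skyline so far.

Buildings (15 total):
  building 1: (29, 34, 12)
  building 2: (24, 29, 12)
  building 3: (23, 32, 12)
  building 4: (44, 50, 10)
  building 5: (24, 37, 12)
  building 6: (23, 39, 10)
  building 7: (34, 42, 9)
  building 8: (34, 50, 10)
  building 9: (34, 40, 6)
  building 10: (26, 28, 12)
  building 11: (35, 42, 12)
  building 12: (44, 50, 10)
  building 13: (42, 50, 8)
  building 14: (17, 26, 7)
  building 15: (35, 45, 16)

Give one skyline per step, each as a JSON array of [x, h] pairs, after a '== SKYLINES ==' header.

== SKYLINES ==
[[29,12],[34,0]]
[[24,12],[34,0]]
[[23,12],[34,0]]
[[23,12],[34,0],[44,10],[50,0]]
[[23,12],[37,0],[44,10],[50,0]]
[[23,12],[37,10],[39,0],[44,10],[50,0]]
[[23,12],[37,10],[39,9],[42,0],[44,10],[50,0]]
[[23,12],[37,10],[50,0]]
[[23,12],[37,10],[50,0]]
[[23,12],[37,10],[50,0]]
[[23,12],[42,10],[50,0]]
[[23,12],[42,10],[50,0]]
[[23,12],[42,10],[50,0]]
[[17,7],[23,12],[42,10],[50,0]]
[[17,7],[23,12],[35,16],[45,10],[50,0]]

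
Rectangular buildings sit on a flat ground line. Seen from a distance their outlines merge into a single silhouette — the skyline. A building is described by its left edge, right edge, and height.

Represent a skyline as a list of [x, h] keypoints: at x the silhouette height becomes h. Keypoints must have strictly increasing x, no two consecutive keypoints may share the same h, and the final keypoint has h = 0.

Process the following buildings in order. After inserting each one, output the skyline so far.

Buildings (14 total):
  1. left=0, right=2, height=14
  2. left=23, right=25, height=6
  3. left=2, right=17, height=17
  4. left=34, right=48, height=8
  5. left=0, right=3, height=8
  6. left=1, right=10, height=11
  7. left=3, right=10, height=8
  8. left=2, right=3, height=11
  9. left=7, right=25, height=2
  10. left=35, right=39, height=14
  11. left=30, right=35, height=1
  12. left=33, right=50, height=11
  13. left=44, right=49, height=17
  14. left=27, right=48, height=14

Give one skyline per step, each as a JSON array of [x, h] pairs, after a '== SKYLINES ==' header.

== SKYLINES ==
[[0,14],[2,0]]
[[0,14],[2,0],[23,6],[25,0]]
[[0,14],[2,17],[17,0],[23,6],[25,0]]
[[0,14],[2,17],[17,0],[23,6],[25,0],[34,8],[48,0]]
[[0,14],[2,17],[17,0],[23,6],[25,0],[34,8],[48,0]]
[[0,14],[2,17],[17,0],[23,6],[25,0],[34,8],[48,0]]
[[0,14],[2,17],[17,0],[23,6],[25,0],[34,8],[48,0]]
[[0,14],[2,17],[17,0],[23,6],[25,0],[34,8],[48,0]]
[[0,14],[2,17],[17,2],[23,6],[25,0],[34,8],[48,0]]
[[0,14],[2,17],[17,2],[23,6],[25,0],[34,8],[35,14],[39,8],[48,0]]
[[0,14],[2,17],[17,2],[23,6],[25,0],[30,1],[34,8],[35,14],[39,8],[48,0]]
[[0,14],[2,17],[17,2],[23,6],[25,0],[30,1],[33,11],[35,14],[39,11],[50,0]]
[[0,14],[2,17],[17,2],[23,6],[25,0],[30,1],[33,11],[35,14],[39,11],[44,17],[49,11],[50,0]]
[[0,14],[2,17],[17,2],[23,6],[25,0],[27,14],[44,17],[49,11],[50,0]]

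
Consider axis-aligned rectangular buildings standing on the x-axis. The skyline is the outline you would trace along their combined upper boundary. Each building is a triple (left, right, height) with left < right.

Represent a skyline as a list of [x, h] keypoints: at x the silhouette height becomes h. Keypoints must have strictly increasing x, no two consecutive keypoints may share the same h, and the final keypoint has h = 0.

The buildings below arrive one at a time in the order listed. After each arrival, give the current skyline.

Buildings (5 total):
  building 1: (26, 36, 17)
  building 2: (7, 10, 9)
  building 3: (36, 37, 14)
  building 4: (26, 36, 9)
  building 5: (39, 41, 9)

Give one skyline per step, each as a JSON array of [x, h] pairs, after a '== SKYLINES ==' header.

== SKYLINES ==
[[26,17],[36,0]]
[[7,9],[10,0],[26,17],[36,0]]
[[7,9],[10,0],[26,17],[36,14],[37,0]]
[[7,9],[10,0],[26,17],[36,14],[37,0]]
[[7,9],[10,0],[26,17],[36,14],[37,0],[39,9],[41,0]]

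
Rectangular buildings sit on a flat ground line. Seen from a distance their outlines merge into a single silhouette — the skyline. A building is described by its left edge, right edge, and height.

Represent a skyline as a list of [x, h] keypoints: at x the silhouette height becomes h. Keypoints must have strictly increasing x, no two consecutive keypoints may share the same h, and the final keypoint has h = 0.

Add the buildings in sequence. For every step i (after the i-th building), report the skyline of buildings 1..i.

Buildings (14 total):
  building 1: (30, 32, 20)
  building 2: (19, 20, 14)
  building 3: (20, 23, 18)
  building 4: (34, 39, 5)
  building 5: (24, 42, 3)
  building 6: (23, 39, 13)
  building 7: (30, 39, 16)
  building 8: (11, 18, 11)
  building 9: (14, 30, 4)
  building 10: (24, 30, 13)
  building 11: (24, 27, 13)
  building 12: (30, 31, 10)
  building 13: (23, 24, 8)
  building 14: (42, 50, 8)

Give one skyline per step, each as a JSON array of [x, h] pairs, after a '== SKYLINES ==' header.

== SKYLINES ==
[[30,20],[32,0]]
[[19,14],[20,0],[30,20],[32,0]]
[[19,14],[20,18],[23,0],[30,20],[32,0]]
[[19,14],[20,18],[23,0],[30,20],[32,0],[34,5],[39,0]]
[[19,14],[20,18],[23,0],[24,3],[30,20],[32,3],[34,5],[39,3],[42,0]]
[[19,14],[20,18],[23,13],[30,20],[32,13],[39,3],[42,0]]
[[19,14],[20,18],[23,13],[30,20],[32,16],[39,3],[42,0]]
[[11,11],[18,0],[19,14],[20,18],[23,13],[30,20],[32,16],[39,3],[42,0]]
[[11,11],[18,4],[19,14],[20,18],[23,13],[30,20],[32,16],[39,3],[42,0]]
[[11,11],[18,4],[19,14],[20,18],[23,13],[30,20],[32,16],[39,3],[42,0]]
[[11,11],[18,4],[19,14],[20,18],[23,13],[30,20],[32,16],[39,3],[42,0]]
[[11,11],[18,4],[19,14],[20,18],[23,13],[30,20],[32,16],[39,3],[42,0]]
[[11,11],[18,4],[19,14],[20,18],[23,13],[30,20],[32,16],[39,3],[42,0]]
[[11,11],[18,4],[19,14],[20,18],[23,13],[30,20],[32,16],[39,3],[42,8],[50,0]]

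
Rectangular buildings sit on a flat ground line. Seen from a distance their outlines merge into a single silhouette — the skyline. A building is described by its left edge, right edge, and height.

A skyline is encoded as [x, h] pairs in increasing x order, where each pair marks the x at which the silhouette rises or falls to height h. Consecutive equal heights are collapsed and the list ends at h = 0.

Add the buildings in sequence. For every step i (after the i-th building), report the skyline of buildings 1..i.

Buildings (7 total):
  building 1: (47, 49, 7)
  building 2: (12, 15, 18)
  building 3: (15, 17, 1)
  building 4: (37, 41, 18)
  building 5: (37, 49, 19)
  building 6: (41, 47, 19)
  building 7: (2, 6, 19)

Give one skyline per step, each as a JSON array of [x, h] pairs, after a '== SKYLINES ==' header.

== SKYLINES ==
[[47,7],[49,0]]
[[12,18],[15,0],[47,7],[49,0]]
[[12,18],[15,1],[17,0],[47,7],[49,0]]
[[12,18],[15,1],[17,0],[37,18],[41,0],[47,7],[49,0]]
[[12,18],[15,1],[17,0],[37,19],[49,0]]
[[12,18],[15,1],[17,0],[37,19],[49,0]]
[[2,19],[6,0],[12,18],[15,1],[17,0],[37,19],[49,0]]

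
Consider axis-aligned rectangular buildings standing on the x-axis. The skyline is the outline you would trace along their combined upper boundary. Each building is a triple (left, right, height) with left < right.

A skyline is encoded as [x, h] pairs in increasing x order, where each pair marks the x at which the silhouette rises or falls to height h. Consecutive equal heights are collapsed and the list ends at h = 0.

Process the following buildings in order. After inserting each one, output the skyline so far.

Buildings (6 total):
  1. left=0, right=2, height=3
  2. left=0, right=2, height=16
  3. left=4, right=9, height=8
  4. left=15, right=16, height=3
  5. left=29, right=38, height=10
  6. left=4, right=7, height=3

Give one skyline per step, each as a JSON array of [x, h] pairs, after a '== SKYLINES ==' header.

== SKYLINES ==
[[0,3],[2,0]]
[[0,16],[2,0]]
[[0,16],[2,0],[4,8],[9,0]]
[[0,16],[2,0],[4,8],[9,0],[15,3],[16,0]]
[[0,16],[2,0],[4,8],[9,0],[15,3],[16,0],[29,10],[38,0]]
[[0,16],[2,0],[4,8],[9,0],[15,3],[16,0],[29,10],[38,0]]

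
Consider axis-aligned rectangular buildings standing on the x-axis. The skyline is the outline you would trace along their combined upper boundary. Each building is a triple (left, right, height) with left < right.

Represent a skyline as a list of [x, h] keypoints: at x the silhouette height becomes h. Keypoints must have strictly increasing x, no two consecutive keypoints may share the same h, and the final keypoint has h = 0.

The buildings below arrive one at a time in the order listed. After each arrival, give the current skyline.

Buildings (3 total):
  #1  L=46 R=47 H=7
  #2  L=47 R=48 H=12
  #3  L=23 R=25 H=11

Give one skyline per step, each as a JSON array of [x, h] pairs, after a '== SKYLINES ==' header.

== SKYLINES ==
[[46,7],[47,0]]
[[46,7],[47,12],[48,0]]
[[23,11],[25,0],[46,7],[47,12],[48,0]]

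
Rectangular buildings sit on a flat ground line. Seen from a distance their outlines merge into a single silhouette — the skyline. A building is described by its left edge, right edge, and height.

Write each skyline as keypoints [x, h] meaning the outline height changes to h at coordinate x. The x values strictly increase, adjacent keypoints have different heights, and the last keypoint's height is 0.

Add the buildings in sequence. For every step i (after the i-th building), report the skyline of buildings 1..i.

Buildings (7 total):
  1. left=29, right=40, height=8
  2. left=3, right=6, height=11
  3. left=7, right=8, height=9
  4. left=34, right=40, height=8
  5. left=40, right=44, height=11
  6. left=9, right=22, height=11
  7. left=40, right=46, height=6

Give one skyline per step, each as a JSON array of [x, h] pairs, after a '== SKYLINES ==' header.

== SKYLINES ==
[[29,8],[40,0]]
[[3,11],[6,0],[29,8],[40,0]]
[[3,11],[6,0],[7,9],[8,0],[29,8],[40,0]]
[[3,11],[6,0],[7,9],[8,0],[29,8],[40,0]]
[[3,11],[6,0],[7,9],[8,0],[29,8],[40,11],[44,0]]
[[3,11],[6,0],[7,9],[8,0],[9,11],[22,0],[29,8],[40,11],[44,0]]
[[3,11],[6,0],[7,9],[8,0],[9,11],[22,0],[29,8],[40,11],[44,6],[46,0]]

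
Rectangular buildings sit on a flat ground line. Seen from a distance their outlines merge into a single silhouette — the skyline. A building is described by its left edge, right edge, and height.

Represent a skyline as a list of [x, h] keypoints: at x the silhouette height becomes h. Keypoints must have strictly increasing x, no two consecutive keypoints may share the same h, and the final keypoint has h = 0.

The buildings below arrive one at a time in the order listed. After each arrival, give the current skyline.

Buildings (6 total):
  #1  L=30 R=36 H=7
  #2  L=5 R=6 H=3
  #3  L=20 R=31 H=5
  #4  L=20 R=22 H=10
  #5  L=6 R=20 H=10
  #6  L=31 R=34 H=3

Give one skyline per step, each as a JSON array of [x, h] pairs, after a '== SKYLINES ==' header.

== SKYLINES ==
[[30,7],[36,0]]
[[5,3],[6,0],[30,7],[36,0]]
[[5,3],[6,0],[20,5],[30,7],[36,0]]
[[5,3],[6,0],[20,10],[22,5],[30,7],[36,0]]
[[5,3],[6,10],[22,5],[30,7],[36,0]]
[[5,3],[6,10],[22,5],[30,7],[36,0]]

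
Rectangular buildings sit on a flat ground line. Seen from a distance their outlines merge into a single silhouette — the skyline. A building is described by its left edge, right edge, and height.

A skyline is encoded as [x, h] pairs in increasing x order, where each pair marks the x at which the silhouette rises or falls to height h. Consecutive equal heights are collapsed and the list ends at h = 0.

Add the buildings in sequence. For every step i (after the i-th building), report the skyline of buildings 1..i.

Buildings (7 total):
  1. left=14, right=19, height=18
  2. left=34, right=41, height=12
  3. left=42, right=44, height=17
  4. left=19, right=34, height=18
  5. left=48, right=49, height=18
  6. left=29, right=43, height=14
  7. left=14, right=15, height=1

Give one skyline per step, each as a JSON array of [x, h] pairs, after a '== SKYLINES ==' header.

== SKYLINES ==
[[14,18],[19,0]]
[[14,18],[19,0],[34,12],[41,0]]
[[14,18],[19,0],[34,12],[41,0],[42,17],[44,0]]
[[14,18],[34,12],[41,0],[42,17],[44,0]]
[[14,18],[34,12],[41,0],[42,17],[44,0],[48,18],[49,0]]
[[14,18],[34,14],[42,17],[44,0],[48,18],[49,0]]
[[14,18],[34,14],[42,17],[44,0],[48,18],[49,0]]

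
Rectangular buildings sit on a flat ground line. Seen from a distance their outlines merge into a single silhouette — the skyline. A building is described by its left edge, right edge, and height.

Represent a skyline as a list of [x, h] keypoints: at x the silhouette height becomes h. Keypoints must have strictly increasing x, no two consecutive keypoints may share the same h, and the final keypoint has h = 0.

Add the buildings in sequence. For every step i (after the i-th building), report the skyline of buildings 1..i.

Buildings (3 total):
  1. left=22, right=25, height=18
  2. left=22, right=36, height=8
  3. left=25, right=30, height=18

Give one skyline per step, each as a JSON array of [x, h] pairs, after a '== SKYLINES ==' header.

== SKYLINES ==
[[22,18],[25,0]]
[[22,18],[25,8],[36,0]]
[[22,18],[30,8],[36,0]]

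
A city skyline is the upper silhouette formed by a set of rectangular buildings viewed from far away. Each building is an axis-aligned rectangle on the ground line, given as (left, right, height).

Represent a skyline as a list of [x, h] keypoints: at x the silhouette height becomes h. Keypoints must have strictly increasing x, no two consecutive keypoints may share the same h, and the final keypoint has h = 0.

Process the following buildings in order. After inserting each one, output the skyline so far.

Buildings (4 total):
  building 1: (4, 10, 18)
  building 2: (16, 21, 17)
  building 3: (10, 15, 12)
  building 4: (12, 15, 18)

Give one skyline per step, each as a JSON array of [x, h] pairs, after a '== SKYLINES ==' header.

== SKYLINES ==
[[4,18],[10,0]]
[[4,18],[10,0],[16,17],[21,0]]
[[4,18],[10,12],[15,0],[16,17],[21,0]]
[[4,18],[10,12],[12,18],[15,0],[16,17],[21,0]]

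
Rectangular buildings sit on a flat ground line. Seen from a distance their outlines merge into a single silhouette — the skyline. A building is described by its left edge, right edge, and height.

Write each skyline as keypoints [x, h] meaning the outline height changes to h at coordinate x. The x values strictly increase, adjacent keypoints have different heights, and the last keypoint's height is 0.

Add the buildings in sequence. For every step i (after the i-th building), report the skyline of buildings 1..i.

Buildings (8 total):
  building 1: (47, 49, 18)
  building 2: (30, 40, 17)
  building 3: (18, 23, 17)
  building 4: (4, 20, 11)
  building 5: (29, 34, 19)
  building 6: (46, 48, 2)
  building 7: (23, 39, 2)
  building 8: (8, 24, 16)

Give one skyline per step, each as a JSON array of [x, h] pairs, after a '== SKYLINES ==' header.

== SKYLINES ==
[[47,18],[49,0]]
[[30,17],[40,0],[47,18],[49,0]]
[[18,17],[23,0],[30,17],[40,0],[47,18],[49,0]]
[[4,11],[18,17],[23,0],[30,17],[40,0],[47,18],[49,0]]
[[4,11],[18,17],[23,0],[29,19],[34,17],[40,0],[47,18],[49,0]]
[[4,11],[18,17],[23,0],[29,19],[34,17],[40,0],[46,2],[47,18],[49,0]]
[[4,11],[18,17],[23,2],[29,19],[34,17],[40,0],[46,2],[47,18],[49,0]]
[[4,11],[8,16],[18,17],[23,16],[24,2],[29,19],[34,17],[40,0],[46,2],[47,18],[49,0]]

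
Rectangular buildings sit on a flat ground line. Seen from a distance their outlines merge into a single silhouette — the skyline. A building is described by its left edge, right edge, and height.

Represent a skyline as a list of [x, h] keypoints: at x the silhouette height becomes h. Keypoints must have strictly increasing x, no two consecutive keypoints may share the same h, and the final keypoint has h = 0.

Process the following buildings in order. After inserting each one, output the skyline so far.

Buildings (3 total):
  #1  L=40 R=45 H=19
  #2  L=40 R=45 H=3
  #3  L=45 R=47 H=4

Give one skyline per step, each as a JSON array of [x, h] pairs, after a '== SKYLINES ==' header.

== SKYLINES ==
[[40,19],[45,0]]
[[40,19],[45,0]]
[[40,19],[45,4],[47,0]]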